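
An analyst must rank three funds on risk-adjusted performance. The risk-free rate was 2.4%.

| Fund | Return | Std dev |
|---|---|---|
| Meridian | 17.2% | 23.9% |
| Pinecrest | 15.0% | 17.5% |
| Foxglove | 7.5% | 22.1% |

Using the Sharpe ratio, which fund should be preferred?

Pinecrest

Meridian: Sharpe ratio = (17.2% − 2.4%) / 23.9% = 0.619
Pinecrest: Sharpe ratio = (15.0% − 2.4%) / 17.5% = 0.720
Foxglove: Sharpe ratio = (7.5% − 2.4%) / 22.1% = 0.231
Highest: Pinecrest (0.720).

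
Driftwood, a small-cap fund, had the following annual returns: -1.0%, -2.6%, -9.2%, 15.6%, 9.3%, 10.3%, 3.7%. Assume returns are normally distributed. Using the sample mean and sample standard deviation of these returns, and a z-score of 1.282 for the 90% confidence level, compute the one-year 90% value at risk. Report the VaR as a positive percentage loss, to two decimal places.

7.31

Mean return r̄ = 26.10 / 7 = 3.7286%
Σ(r − r̄)² = 444.7143; sample σ = √(444.7143/6) = 8.6092%
VaR = −(r̄ − z·σ) = −(3.7286 − 1.282 × 8.6092) = −(-7.3084) = 7.3084%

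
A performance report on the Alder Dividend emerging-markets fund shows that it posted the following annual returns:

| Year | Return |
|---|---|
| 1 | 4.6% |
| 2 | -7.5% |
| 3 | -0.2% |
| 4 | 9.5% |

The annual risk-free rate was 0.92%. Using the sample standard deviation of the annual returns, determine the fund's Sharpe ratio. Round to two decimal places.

r̄ = (4.6 − 7.5 − 0.2 + 9.5) / 4 = 6.40 / 4 = 1.6000%
Sample σ = √[Σ(r − r̄)² / 3] = √[157.4600 / 3] = √52.4867 = 7.2448%
Sharpe = (r̄ − rf) / σ = (1.6000 − 0.92) / 7.2448 = 0.6800 / 7.2448 = 0.0939

0.09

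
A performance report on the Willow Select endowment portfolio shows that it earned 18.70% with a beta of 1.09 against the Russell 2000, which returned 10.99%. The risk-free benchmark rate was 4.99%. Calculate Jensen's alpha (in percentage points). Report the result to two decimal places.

CAPM expected return = Rf + β(Rm − Rf) = 4.99% + 1.09 × (10.99% − 4.99%) = 4.99 + 1.09 × 6.00 = 11.5300%
Jensen's α = Rp − E[R] = 18.70% − 11.5300% = 7.1700

7.17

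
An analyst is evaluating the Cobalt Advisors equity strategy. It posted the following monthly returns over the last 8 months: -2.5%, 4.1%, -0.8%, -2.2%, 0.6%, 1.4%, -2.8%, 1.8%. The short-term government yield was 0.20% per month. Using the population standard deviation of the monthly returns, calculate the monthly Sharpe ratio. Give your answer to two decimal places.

r̄ = (-2.5 + 4.1 − 0.8 − 2.2 + 0.6 + 1.4 − 2.8 + 1.8) / 8 = -0.40 / 8 = -0.0500%
Σ(r − r̄)² = 41.9200; population σ = √(41.9200/8) = 2.2891%
Sharpe = (r̄ − rf) / σ = (-0.0500 − 0.2) / 2.2891 = -0.2500 / 2.2891 = -0.1092

-0.11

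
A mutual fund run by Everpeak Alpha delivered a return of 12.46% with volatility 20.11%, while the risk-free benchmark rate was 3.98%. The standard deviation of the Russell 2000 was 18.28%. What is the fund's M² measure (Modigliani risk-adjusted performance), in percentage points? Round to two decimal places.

Sharpe = (Rp − Rf) / σp = (12.46% − 3.98%) / 20.11% = 0.4217
M² = Rf + Sharpe × σm = 3.98% + 0.4217 × 18.28% = 11.6887%

11.69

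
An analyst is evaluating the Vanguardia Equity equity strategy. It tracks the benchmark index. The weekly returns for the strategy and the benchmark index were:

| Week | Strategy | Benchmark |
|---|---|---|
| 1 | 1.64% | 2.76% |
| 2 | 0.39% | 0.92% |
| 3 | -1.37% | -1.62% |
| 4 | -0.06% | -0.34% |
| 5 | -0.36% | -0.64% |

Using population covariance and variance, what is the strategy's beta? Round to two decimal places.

r̄p = 0.0480%,  r̄m = 0.2160%
Cov = Σ(rp − r̄p)(rm − r̄m) / 5 = 1.4607
Var(rm) = Σ(rm − r̄m)² / 5 = 2.2761
β = Cov / Var = 1.4607 / 2.2761 = 0.6418

0.64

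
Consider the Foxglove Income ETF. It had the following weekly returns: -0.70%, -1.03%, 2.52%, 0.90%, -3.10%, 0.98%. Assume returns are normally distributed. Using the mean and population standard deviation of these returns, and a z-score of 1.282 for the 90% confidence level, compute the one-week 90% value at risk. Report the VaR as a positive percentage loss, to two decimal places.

r̄ = (-0.7 − 1.03 + 2.52 + 0.9 − 3.1 + 0.98) / 6 = -0.0717%
Population std dev = √[19.2509 / 6] = 1.7912%
VaR = −(r̄ − z·σ) = −(-0.0717 − 1.282 × 1.7912) = −(-2.3680) = 2.3680%

2.37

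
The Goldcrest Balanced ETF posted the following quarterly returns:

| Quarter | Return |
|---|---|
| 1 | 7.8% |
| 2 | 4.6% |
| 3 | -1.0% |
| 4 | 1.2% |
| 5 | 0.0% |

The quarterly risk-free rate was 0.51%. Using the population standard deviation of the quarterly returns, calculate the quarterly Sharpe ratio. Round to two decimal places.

r̄ = (7.8 + 4.6 − 1 + 1.2 + 0) / 5 = 12.60 / 5 = 2.5200%
Population std dev = √[52.6880 / 5] = 3.2462%
Sharpe = (r̄ − rf) / σ = (2.5200 − 0.51) / 3.2462 = 2.0100 / 3.2462 = 0.6192

0.62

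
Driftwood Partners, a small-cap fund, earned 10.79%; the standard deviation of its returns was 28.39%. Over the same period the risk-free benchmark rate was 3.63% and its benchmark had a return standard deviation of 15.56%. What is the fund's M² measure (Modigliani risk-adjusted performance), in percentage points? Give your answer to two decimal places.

Sharpe = (Rp − Rf) / σp = (10.79% − 3.63%) / 28.39% = 0.2522
M² = Rf + Sharpe × σm = 3.63% + 0.2522 × 15.56% = 7.5542%

7.55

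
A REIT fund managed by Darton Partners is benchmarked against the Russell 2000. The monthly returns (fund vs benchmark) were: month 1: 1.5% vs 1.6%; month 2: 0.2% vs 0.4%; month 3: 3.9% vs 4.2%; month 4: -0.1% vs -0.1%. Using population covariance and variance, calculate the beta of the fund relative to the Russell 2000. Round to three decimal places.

0.947

r̄p = 1.3750%,  r̄m = 1.5250%
Cov = Σ(rp − r̄p)(rm − r̄m) / 4 = 2.6206
Var(rm) = Σ(rm − r̄m)² / 4 = 2.7669
β = Cov / Var = 2.6206 / 2.7669 = 0.9471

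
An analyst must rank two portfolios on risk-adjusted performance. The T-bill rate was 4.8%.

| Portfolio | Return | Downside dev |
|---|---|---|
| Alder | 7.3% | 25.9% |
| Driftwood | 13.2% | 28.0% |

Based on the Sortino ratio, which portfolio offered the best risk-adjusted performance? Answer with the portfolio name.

Driftwood

Alder: Sortino ratio = (7.3% − 4.8%) / 25.9% = 0.097
Driftwood: Sortino ratio = (13.2% − 4.8%) / 28.0% = 0.300
Highest: Driftwood (0.300).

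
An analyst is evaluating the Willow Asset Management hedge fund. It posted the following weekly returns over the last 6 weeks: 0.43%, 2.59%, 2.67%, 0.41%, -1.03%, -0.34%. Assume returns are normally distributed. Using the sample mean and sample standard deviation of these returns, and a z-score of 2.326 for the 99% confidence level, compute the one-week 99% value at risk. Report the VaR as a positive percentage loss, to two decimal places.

r̄ = (0.43 + 2.59 + 2.67 + 0.41 − 1.03 − 0.34) / 6 = 4.730 / 6 = 0.7883%
Sample σ = √[Σ(r − r̄)² / 5] = √[11.6377 / 5] = √2.3275 = 1.5256%
VaR = −(r̄ − z·σ) = −(0.7883 − 2.326 × 1.5256) = −(-2.7602) = 2.7602%

2.76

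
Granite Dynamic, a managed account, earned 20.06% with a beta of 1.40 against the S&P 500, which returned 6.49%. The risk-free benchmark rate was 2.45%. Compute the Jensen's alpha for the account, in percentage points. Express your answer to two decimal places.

CAPM expected return = Rf + β(Rm − Rf) = 2.45% + 1.40 × (6.49% − 2.45%) = 2.45 + 1.40 × 4.04 = 8.1060%
Jensen's α = Rp − E[R] = 20.06% − 8.1060% = 11.9540

11.95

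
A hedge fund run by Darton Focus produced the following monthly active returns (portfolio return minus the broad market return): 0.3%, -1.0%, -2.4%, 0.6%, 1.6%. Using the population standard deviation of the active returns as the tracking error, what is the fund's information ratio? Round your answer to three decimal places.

-0.130

r̄ = (0.3 − 1 − 2.4 + 0.6 + 1.6) / 5 = -0.1800%
Σ(r − r̄)² = (0.3 − (-0.1800))² + (-1 − (-0.1800))² + (-2.4 − (-0.1800))² + … = 9.6080
σ = √[9.6080 / 5] = 1.3862%
IR = r̄ / tracking error = -0.1800 / 1.3862 = -0.1299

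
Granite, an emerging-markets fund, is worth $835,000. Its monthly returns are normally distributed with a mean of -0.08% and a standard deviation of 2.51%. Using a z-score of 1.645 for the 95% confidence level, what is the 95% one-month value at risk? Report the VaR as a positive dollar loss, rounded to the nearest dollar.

Return at the 95% tail: μ − z·σ = -0.08% − 1.645 × 2.51% = -0.08 − 4.12895 = -4.20895%
VaR = −(-4.20895%) × $835,000 = 4.20895% × $835,000 = $35,145

$35,145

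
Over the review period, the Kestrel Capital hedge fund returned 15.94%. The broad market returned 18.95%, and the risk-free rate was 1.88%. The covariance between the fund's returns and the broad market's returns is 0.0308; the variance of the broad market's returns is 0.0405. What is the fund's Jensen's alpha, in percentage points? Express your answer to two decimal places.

1.08

β = Cov / Var = 0.0308 / 0.0405 = 0.7605
E[R] = Rf + β(Rm − Rf) = 1.88% + 0.7605 × (18.95% − 1.88%) = 14.8617%
α = Rp − E[R] = 15.94% − 14.8617% = 1.0783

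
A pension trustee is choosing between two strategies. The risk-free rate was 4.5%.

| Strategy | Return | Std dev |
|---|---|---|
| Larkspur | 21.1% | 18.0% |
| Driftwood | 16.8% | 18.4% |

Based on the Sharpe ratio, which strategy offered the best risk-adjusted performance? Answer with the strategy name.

Larkspur: Sharpe ratio = (21.1% − 4.5%) / 18.0% = 0.922
Driftwood: Sharpe ratio = (16.8% − 4.5%) / 18.4% = 0.668
Highest: Larkspur (0.922).

Larkspur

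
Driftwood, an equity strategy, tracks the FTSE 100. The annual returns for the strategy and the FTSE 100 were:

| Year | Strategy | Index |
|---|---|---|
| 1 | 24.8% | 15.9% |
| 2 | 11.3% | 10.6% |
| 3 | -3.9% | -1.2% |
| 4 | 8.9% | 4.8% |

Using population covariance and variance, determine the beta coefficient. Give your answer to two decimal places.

1.55

r̄p = 10.2750%,  r̄m = 7.5250%
Cov = Σ(rp − r̄p)(rm − r̄m) / 4 = 63.0556
Var(rm) = Σ(rm − r̄m)² / 4 = 40.7869
β = Cov / Var = 63.0556 / 40.7869 = 1.5460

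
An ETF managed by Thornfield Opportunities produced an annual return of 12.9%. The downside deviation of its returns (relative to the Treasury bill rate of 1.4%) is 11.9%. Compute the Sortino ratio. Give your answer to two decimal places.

0.97

Sortino = (Rp − Rf) / σd = (12.9% − 1.4%) / 11.9% = 11.50% / 11.9% = 0.9664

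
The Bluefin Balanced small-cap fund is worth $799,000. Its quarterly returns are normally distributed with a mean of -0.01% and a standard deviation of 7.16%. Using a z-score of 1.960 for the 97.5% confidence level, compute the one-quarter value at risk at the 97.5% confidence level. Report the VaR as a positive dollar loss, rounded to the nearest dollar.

Return at the 97.5% tail: μ − z·σ = -0.01% − 1.960 × 7.16% = -0.01 − 14.0336 = -14.0436%
VaR = −(-14.0436%) × $799,000 = 14.0436% × $799,000 = $112,208

$112,208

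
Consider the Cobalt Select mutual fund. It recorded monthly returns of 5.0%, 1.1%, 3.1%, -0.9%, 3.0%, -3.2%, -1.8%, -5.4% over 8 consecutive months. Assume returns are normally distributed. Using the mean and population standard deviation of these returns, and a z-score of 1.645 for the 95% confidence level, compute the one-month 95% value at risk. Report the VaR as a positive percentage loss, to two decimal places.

5.35

μ = (5 + 1.1 + 3.1 − 0.9 + 3 − 3.2 − 1.8 − 5.4) / 8 = 0.90 / 8 = 0.1125%
Σ(r − μ)² = (5 − 0.1125)² + (1.1 − 0.1125)² + (3.1 − 0.1125)² + … = 88.1688
σ = √[88.1688 / 8] = 3.3198%
VaR = −(μ − z·σ) = −(0.1125 − 1.645 × 3.3198) = −(-5.3486) = 5.3486%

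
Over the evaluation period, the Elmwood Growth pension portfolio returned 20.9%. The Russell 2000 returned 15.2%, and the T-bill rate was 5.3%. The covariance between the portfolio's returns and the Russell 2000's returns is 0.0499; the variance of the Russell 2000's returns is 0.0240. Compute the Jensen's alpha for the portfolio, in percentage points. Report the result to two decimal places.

-4.98

β = Cov / Var = 0.0499 / 0.0240 = 2.0792
E[R] = Rf + β(Rm − Rf) = 5.3% + 2.0792 × (15.2% − 5.3%) = 25.8841%
α = Rp − E[R] = 20.9% − 25.8841% = -4.9841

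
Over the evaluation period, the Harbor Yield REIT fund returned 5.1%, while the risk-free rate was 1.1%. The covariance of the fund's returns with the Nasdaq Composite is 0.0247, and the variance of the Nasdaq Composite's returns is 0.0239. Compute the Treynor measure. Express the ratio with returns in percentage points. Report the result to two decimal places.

3.87

β = Cov / Var = 0.0247 / 0.0239 = 1.0335
Treynor = (Rp − Rf) / β = (5.1% − 1.1%) / 1.0335 = 4.00 / 1.0335 = 3.8703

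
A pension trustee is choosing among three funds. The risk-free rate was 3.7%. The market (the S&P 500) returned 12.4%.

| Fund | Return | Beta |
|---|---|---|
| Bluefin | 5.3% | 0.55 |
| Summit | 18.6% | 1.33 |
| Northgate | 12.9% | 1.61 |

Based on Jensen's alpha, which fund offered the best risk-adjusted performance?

Summit

Bluefin: α = 5.3% − [3.7% + 0.55 × (12.4% − 3.7%)] = -3.185
Summit: α = 18.6% − [3.7% + 1.33 × (12.4% − 3.7%)] = 3.329
Northgate: α = 12.9% − [3.7% + 1.61 × (12.4% − 3.7%)] = -4.807
Highest: Summit (3.329).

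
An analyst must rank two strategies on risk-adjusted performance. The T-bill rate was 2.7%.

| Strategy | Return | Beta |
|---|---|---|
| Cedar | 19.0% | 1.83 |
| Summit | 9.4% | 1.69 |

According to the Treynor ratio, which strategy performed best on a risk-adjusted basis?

Cedar: Treynor = (19.0% − 2.7%) / 1.83 = 8.907
Summit: Treynor = (9.4% − 2.7%) / 1.69 = 3.964
Highest: Cedar (8.907).

Cedar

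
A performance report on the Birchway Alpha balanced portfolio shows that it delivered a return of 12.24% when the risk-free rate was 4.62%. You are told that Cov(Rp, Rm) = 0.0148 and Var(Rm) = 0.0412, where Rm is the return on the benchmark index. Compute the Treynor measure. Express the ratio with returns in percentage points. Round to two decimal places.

β = Cov / Var = 0.0148 / 0.0412 = 0.3592
Treynor = (Rp − Rf) / β = (12.24% − 4.62%) / 0.3592 = 7.62 / 0.3592 = 21.2138

21.21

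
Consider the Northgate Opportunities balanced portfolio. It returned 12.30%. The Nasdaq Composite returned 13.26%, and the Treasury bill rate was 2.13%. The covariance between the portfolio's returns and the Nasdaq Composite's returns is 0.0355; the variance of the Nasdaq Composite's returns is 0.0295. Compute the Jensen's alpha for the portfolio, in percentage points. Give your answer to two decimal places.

β = Cov / Var = 0.0355 / 0.0295 = 1.2034
E[R] = Rf + β(Rm − Rf) = 2.13% + 1.2034 × (13.26% − 2.13%) = 15.5238%
α = Rp − E[R] = 12.30% − 15.5238% = -3.2238

-3.22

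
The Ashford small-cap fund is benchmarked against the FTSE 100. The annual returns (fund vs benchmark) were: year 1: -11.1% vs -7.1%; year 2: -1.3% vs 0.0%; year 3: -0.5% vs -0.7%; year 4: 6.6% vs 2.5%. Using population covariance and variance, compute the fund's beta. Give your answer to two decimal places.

r̄p = -1.5750%,  r̄m = -1.3250%
Cov = Σ(rp − r̄p)(rm − r̄m) / 4 = 21.8281
Var(rm) = Σ(rm − r̄m)² / 4 = 12.5319
β = Cov / Var = 21.8281 / 12.5319 = 1.7418

1.74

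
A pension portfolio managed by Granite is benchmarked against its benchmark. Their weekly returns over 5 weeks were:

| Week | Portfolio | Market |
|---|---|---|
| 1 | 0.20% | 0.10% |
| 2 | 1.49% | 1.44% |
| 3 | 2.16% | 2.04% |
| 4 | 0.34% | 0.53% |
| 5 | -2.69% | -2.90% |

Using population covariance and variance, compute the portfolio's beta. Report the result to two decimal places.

r̄p = 0.3000%,  r̄m = 0.2420%
Cov = Σ(rp − r̄p)(rm − r̄m) / 5 = 2.8380
Var(rm) = Σ(rm − r̄m)² / 5 = 2.9287
β = Cov / Var = 2.8380 / 2.9287 = 0.9690

0.97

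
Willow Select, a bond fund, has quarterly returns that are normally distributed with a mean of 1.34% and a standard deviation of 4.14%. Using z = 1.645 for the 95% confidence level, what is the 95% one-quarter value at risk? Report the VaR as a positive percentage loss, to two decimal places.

5.47

VaR (as % loss) = −(μ − z·σ) = −(1.34% − 1.645 × 4.14%) = −(-5.4703%) = 5.4703%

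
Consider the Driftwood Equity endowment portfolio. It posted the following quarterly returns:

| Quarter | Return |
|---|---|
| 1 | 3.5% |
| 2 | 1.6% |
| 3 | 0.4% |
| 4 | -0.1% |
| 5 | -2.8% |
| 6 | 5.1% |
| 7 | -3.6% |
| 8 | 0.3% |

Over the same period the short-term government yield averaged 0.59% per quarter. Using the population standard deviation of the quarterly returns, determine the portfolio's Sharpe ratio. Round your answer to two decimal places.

r̄ = (3.5 + 1.6 + 0.4 − 0.1 − 2.8 + 5.1 − 3.6 + 0.3) / 8 = 0.5500%
Σ(r − r̄)² = (3.5 − 0.5500)² + (1.6 − 0.5500)² + (0.4 − 0.5500)² + … = 59.4600
σ = √[59.4600 / 8] = 2.7263%
Sharpe = (r̄ − rf) / σ = (0.5500 − 0.59) / 2.7263 = -0.0400 / 2.7263 = -0.0147

-0.01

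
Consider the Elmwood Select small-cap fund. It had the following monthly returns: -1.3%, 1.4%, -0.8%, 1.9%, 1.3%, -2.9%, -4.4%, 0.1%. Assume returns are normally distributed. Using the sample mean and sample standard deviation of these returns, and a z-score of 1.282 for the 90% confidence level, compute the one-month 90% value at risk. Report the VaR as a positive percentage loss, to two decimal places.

r̄ = (-1.3 + 1.4 − 0.8 + 1.9 + 1.3 − 2.9 − 4.4 + 0.1) / 8 = -4.70 / 8 = -0.5875%
Σ(r − r̄)² = 34.6088; sample σ = √(34.6088/7) = 2.2235%
VaR = −(r̄ − z·σ) = −(-0.5875 − 1.282 × 2.2235) = −(-3.4380) = 3.4380%

3.44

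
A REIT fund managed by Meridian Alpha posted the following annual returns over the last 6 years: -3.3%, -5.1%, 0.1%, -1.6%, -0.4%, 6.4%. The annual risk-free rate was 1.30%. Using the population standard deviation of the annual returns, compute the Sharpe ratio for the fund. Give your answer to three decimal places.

-0.541

Mean return r̄ = -3.90 / 6 = -0.6500%
Population std dev = √[78.0550 / 6] = 3.6068%
Sharpe = (r̄ − rf) / σ = (-0.6500 − 1.3) / 3.6068 = -1.9500 / 3.6068 = -0.5406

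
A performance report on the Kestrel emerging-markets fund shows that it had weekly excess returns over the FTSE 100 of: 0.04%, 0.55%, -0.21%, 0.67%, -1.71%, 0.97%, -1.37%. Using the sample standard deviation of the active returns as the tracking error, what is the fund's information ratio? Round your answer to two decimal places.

-0.15

r̄ = (0.04 + 0.55 − 0.21 + 0.67 − 1.71 + 0.97 − 1.37) / 7 = -0.1514%
Sample std dev = √[6.3785 / 6] = 1.0311%
IR = r̄ / tracking error = -0.1514 / 1.0311 = -0.1468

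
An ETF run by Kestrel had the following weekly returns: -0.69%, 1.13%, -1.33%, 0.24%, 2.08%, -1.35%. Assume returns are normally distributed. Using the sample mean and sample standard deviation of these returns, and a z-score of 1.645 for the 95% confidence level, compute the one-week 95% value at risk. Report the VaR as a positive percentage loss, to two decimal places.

2.28

r̄ = (-0.69 + 1.13 − 1.33 + 0.24 + 2.08 − 1.35) / 6 = 0.080 / 6 = 0.0133%
Σ(r − r̄)² = 9.7273; sample σ = √(9.7273/5) = 1.3948%
VaR = −(r̄ − z·σ) = −(0.0133 − 1.645 × 1.3948) = −(-2.2811) = 2.2811%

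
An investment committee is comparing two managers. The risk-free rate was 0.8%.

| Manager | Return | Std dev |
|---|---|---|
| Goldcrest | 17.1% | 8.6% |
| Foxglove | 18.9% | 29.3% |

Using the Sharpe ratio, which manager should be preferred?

Goldcrest: Sharpe ratio = (17.1% − 0.8%) / 8.6% = 1.895
Foxglove: Sharpe ratio = (18.9% − 0.8%) / 29.3% = 0.618
Highest: Goldcrest (1.895).

Goldcrest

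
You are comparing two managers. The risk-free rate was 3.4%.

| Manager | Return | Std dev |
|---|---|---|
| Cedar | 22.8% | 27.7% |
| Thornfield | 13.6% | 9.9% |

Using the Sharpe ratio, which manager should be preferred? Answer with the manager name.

Cedar: Sharpe ratio = (22.8% − 3.4%) / 27.7% = 0.700
Thornfield: Sharpe ratio = (13.6% − 3.4%) / 9.9% = 1.030
Highest: Thornfield (1.030).

Thornfield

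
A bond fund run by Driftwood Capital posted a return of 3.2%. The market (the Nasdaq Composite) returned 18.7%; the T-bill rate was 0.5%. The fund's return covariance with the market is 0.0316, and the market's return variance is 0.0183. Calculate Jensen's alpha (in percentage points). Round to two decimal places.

β = Cov / Var = 0.0316 / 0.0183 = 1.7268
E[R] = Rf + β(Rm − Rf) = 0.5% + 1.7268 × (18.7% − 0.5%) = 31.9278%
α = Rp − E[R] = 3.2% − 31.9278% = -28.7278

-28.73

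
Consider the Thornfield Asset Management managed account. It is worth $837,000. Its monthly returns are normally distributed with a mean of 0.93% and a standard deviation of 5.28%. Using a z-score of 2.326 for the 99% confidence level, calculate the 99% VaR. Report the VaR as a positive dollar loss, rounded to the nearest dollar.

$95,010

Return at the 99% tail: μ − z·σ = 0.93% − 2.326 × 5.28% = 0.93 − 12.28128 = -11.35128%
VaR = −(-11.35128%) × $837,000 = 11.35128% × $837,000 = $95,010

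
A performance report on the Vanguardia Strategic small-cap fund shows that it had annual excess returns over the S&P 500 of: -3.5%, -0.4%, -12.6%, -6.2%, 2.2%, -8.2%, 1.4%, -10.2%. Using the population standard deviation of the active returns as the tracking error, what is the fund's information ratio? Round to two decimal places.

Mean return μ = -37.50 / 8 = -4.6875%
Population std dev = √[211.9088 / 8] = 5.1467%
IR = μ / tracking error = -4.6875 / 5.1467 = -0.9108

-0.91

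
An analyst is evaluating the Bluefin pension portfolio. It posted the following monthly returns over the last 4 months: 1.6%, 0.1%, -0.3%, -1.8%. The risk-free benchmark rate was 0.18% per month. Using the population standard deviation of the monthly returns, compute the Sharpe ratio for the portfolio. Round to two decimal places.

μ = (1.6 + 0.1 − 0.3 − 1.8) / 4 = -0.1000%
Σ(r − μ)² = (1.6 − (-0.1000))² + (0.1 − (-0.1000))² + (-0.3 − (-0.1000))² + … = 5.8600
population σ = √(5.8600 / 4) = √1.4650 = 1.2104%
Sharpe = (μ − rf) / σ = (-0.1000 − 0.18) / 1.2104 = -0.2800 / 1.2104 = -0.2313

-0.23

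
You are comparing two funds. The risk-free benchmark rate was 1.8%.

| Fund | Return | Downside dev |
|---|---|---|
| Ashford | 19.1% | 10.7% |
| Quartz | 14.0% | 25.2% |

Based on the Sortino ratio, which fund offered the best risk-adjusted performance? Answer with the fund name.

Ashford: Sortino ratio = (19.1% − 1.8%) / 10.7% = 1.617
Quartz: Sortino ratio = (14.0% − 1.8%) / 25.2% = 0.484
Highest: Ashford (1.617).

Ashford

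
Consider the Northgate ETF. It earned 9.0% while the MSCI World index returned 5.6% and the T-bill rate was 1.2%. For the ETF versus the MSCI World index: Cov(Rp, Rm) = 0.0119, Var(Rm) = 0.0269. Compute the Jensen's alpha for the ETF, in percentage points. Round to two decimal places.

β = Cov / Var = 0.0119 / 0.0269 = 0.4424
E[R] = Rf + β(Rm − Rf) = 1.2% + 0.4424 × (5.6% − 1.2%) = 3.1466%
α = Rp − E[R] = 9.0% − 3.1466% = 5.8534

5.85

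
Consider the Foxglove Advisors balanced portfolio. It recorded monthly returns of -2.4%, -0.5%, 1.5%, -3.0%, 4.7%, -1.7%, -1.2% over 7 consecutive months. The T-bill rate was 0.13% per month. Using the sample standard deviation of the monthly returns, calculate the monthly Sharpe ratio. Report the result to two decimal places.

-0.19

Mean return μ = -2.60 / 7 = -0.3714%
Sample σ = √[Σ(r − μ)² / 6] = √[42.7143 / 6] = √7.1191 = 2.6682%
Sharpe = (μ − rf) / σ = (-0.3714 − 0.13) / 2.6682 = -0.5014 / 2.6682 = -0.1879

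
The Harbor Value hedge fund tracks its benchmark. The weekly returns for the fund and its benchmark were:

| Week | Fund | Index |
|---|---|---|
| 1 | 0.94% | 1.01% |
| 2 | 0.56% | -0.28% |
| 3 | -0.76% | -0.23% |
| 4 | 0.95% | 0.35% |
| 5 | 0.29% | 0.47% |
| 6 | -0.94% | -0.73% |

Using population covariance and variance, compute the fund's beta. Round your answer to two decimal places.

r̄p = 0.1733%,  r̄m = 0.0983%
Cov = Σ(rp − r̄p)(rm − r̄m) / 6 = 0.3367
Var(rm) = Σ(rm − r̄m)² / 6 = 0.3283
β = Cov / Var = 0.3367 / 0.3283 = 1.0256

1.03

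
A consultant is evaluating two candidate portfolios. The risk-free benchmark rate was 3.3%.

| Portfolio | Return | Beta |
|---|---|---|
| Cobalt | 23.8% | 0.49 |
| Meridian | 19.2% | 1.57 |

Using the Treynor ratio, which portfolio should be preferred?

Cobalt: Treynor = (23.8% − 3.3%) / 0.49 = 41.837
Meridian: Treynor = (19.2% − 3.3%) / 1.57 = 10.127
Highest: Cobalt (41.837).

Cobalt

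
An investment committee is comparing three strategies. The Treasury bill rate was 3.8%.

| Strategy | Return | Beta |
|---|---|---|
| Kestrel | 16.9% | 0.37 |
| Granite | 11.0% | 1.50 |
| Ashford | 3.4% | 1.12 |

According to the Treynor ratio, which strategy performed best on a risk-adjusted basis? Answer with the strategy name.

Kestrel: Treynor = (16.9% − 3.8%) / 0.37 = 35.405
Granite: Treynor = (11.0% − 3.8%) / 1.50 = 4.800
Ashford: Treynor = (3.4% − 3.8%) / 1.12 = -0.357
Highest: Kestrel (35.405).

Kestrel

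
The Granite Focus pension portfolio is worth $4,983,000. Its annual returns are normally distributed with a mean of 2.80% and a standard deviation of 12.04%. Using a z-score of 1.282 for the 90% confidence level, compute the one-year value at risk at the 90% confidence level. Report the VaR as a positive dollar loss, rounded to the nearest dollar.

$629,616

Return at the 90% tail: μ − z·σ = 2.80% − 1.282 × 12.04% = 2.8 − 15.43528 = -12.63528%
VaR = −(-12.63528%) × $4,983,000 = 12.63528% × $4,983,000 = $629,616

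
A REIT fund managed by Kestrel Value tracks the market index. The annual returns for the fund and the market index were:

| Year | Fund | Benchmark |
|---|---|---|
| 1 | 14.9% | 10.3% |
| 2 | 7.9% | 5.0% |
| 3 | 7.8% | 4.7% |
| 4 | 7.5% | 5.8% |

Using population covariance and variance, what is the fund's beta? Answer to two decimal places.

1.34

r̄p = 9.5250%,  r̄m = 6.4500%
Cov = Σ(rp − r̄p)(rm − r̄m) / 4 = 6.8463
Var(rm) = Σ(rm − r̄m)² / 4 = 5.1025
β = Cov / Var = 6.8463 / 5.1025 = 1.3418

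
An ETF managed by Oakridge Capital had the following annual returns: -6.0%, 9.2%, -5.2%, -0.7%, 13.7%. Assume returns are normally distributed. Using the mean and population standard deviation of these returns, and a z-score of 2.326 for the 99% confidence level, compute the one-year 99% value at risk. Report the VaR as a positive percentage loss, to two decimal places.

r̄ = (-6 + 9.2 − 5.2 − 0.7 + 13.7) / 5 = 2.2000%
Σ(r − r̄)² = (-6 − 2.2000)² + (9.2 − 2.2000)² + (-5.2 − 2.2000)² + … = 311.6600
σ = √[311.6600 / 5] = 7.8951%
VaR = −(r̄ − z·σ) = −(2.2000 − 2.326 × 7.8951) = −(-16.1640) = 16.1640%

16.16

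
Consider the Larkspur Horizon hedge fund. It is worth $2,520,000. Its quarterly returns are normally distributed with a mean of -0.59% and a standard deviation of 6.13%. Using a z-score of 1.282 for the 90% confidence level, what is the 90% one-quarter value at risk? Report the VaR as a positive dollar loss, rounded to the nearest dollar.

Return at the 90% tail: μ − z·σ = -0.59% − 1.282 × 6.13% = -0.59 − 7.85866 = -8.44866%
VaR = −(-8.44866%) × $2,520,000 = 8.44866% × $2,520,000 = $212,906

$212,906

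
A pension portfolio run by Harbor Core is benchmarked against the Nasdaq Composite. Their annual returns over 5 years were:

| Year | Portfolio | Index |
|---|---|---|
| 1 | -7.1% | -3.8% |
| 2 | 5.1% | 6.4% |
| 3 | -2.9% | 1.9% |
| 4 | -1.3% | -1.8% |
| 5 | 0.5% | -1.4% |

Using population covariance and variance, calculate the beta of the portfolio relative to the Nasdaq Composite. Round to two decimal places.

0.90

r̄p = -1.1400%,  r̄m = 0.2600%
Cov = Σ(rp − r̄p)(rm − r̄m) / 5 = 11.4464
Var(rm) = Σ(rm − r̄m)² / 5 = 12.7744
β = Cov / Var = 11.4464 / 12.7744 = 0.8960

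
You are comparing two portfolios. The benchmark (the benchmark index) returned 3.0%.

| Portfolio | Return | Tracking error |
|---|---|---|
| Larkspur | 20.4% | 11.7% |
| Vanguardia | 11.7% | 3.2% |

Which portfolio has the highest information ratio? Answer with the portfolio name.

Vanguardia

Larkspur: IR = (20.4% − 3.0%) / 11.7% = 1.487
Vanguardia: IR = (11.7% − 3.0%) / 3.2% = 2.719
Highest: Vanguardia (2.719).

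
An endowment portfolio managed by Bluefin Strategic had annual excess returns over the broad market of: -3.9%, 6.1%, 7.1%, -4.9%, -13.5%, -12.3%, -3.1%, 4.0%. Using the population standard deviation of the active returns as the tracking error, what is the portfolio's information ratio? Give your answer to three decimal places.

-0.348

Mean return r̄ = -20.50 / 8 = -2.5625%
Σ(r − r̄)² = (-3.9 − (-2.5625))² + (6.1 − (-2.5625))² + (7.1 − (-2.5625))² + … = 433.4588
population σ = √(433.4588 / 8) = √54.1824 = 7.3609%
IR = r̄ / tracking error = -2.5625 / 7.3609 = -0.3481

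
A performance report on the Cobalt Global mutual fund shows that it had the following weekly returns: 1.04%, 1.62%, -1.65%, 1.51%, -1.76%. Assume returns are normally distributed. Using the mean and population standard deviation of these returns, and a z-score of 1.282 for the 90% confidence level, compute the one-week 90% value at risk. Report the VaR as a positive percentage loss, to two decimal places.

1.81

μ = (1.04 + 1.62 − 1.65 + 1.51 − 1.76) / 5 = 0.1520%
Σ(r − μ)² = (1.04 − 0.1520)² + (1.62 − 0.1520)² + … = 11.6907
σ = √[11.6907 / 5] = 1.5291%
VaR = −(μ − z·σ) = −(0.1520 − 1.282 × 1.5291) = −(-1.8083) = 1.8083%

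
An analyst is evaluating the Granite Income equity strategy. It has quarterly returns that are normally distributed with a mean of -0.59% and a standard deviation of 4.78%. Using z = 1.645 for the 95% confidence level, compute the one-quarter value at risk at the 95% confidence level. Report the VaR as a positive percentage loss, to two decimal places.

VaR (as % loss) = −(μ − z·σ) = −(-0.59% − 1.645 × 4.78%) = −(-8.4531%) = 8.4531%

8.45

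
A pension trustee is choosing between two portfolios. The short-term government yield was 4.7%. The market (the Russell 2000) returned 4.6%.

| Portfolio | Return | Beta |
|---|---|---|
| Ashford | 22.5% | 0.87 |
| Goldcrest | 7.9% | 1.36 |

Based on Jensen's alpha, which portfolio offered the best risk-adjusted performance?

Ashford: α = 22.5% − [4.7% + 0.87 × (4.6% − 4.7%)] = 17.887
Goldcrest: α = 7.9% − [4.7% + 1.36 × (4.6% − 4.7%)] = 3.336
Highest: Ashford (17.887).

Ashford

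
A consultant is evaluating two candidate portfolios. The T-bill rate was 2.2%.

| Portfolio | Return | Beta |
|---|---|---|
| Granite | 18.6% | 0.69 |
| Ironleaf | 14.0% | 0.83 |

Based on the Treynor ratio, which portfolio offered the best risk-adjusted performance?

Granite: Treynor = (18.6% − 2.2%) / 0.69 = 23.768
Ironleaf: Treynor = (14.0% − 2.2%) / 0.83 = 14.217
Highest: Granite (23.768).

Granite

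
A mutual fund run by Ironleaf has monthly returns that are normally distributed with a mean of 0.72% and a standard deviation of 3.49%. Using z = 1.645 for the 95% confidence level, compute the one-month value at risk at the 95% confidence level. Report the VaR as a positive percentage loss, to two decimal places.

VaR (as % loss) = −(μ − z·σ) = −(0.72% − 1.645 × 3.49%) = −(-5.02105%) = 5.02105%

5.02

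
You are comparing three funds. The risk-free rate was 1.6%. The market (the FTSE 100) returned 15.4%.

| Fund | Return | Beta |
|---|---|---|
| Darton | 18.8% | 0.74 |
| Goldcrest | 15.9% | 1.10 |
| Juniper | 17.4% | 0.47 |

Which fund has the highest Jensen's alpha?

Juniper

Darton: α = 18.8% − [1.6% + 0.74 × (15.4% − 1.6%)] = 6.988
Goldcrest: α = 15.9% − [1.6% + 1.10 × (15.4% − 1.6%)] = -0.880
Juniper: α = 17.4% − [1.6% + 0.47 × (15.4% − 1.6%)] = 9.314
Highest: Juniper (9.314).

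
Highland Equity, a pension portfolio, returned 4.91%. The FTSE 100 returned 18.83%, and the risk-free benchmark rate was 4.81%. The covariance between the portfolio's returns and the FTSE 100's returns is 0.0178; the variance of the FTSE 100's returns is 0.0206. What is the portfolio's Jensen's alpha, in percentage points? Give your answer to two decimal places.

β = Cov / Var = 0.0178 / 0.0206 = 0.8641
E[R] = Rf + β(Rm − Rf) = 4.81% + 0.8641 × (18.83% − 4.81%) = 16.9247%
α = Rp − E[R] = 4.91% − 16.9247% = -12.0147

-12.01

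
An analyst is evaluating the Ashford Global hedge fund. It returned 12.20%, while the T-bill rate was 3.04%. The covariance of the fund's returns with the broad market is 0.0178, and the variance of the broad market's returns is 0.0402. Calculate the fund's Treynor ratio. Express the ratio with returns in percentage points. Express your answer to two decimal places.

β = Cov / Var = 0.0178 / 0.0402 = 0.4428
Treynor = (Rp − Rf) / β = (12.20% − 3.04%) / 0.4428 = 9.16 / 0.4428 = 20.6865

20.69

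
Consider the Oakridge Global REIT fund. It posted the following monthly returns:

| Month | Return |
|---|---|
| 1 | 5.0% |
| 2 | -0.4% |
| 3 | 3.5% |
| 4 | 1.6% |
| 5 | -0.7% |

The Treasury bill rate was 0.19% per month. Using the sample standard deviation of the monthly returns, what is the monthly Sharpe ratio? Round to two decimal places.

r̄ = (5 − 0.4 + 3.5 + 1.6 − 0.7) / 5 = 9.00 / 5 = 1.8000%
Σ(r − r̄)² = (5 − 1.8000)² + (-0.4 − 1.8000)² + (3.5 − 1.8000)² + … = 24.2600
σ = √[24.2600 / 4] = 2.4627%
Sharpe = (r̄ − rf) / σ = (1.8000 − 0.19) / 2.4627 = 1.6100 / 2.4627 = 0.6538

0.65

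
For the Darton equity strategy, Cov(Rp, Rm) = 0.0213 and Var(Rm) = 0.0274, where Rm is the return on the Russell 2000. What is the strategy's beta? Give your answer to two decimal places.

0.78

β = Cov(Rp, Rm) / Var(Rm) = 0.0213 / 0.0274 = 0.7774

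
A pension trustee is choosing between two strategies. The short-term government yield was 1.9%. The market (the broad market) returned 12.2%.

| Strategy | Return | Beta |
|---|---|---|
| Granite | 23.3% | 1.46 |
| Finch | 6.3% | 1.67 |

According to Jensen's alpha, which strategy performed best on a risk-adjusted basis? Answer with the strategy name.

Granite: α = 23.3% − [1.9% + 1.46 × (12.2% − 1.9%)] = 6.362
Finch: α = 6.3% − [1.9% + 1.67 × (12.2% − 1.9%)] = -12.801
Highest: Granite (6.362).

Granite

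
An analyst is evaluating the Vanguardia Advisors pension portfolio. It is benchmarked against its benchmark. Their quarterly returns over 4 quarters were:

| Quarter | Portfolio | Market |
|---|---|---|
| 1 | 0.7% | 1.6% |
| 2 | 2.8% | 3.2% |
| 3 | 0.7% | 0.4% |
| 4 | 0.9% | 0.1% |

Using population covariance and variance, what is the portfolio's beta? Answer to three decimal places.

r̄p = 1.2750%,  r̄m = 1.3250%
Cov = Σ(rp − r̄p)(rm − r̄m) / 4 = 0.9231
Var(rm) = Σ(rm − r̄m)² / 4 = 1.4869
β = Cov / Var = 0.9231 / 1.4869 = 0.6208

0.621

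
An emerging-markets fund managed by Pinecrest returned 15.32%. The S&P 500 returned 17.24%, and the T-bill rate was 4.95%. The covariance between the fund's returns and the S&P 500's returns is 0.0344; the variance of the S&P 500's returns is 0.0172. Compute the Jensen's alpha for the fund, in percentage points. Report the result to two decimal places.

-14.21

β = Cov / Var = 0.0344 / 0.0172 = 2.0000
E[R] = Rf + β(Rm − Rf) = 4.95% + 2.0000 × (17.24% − 4.95%) = 29.5300%
α = Rp − E[R] = 15.32% − 29.5300% = -14.2100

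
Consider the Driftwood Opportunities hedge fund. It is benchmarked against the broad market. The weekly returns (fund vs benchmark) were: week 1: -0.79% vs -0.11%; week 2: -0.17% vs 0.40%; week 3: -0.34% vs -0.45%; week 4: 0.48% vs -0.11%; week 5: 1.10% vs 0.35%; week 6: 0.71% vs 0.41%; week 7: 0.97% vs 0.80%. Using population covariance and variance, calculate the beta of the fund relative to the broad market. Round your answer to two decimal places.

r̄p = 0.2800%,  r̄m = 0.1843%
Cov = Σ(rp − r̄p)(rm − r̄m) / 7 = 0.1729
Var(rm) = Σ(rm − r̄m)² / 7 = 0.1542
β = Cov / Var = 0.1729 / 0.1542 = 1.1213

1.12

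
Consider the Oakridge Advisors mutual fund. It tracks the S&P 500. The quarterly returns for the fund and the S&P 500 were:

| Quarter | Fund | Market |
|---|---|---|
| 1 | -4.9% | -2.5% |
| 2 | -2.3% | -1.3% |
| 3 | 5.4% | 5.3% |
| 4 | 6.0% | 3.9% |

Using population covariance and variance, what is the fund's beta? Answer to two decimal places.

1.40

r̄p = 1.0500%,  r̄m = 1.3500%
Cov = Σ(rp − r̄p)(rm − r̄m) / 4 = 15.3975
Var(rm) = Σ(rm − r̄m)² / 4 = 10.9875
β = Cov / Var = 15.3975 / 10.9875 = 1.4014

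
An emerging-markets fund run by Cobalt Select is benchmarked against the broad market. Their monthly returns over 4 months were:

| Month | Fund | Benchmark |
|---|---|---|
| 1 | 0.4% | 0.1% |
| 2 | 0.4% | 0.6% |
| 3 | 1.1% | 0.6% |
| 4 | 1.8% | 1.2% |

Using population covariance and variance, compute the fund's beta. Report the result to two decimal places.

r̄p = 0.9250%,  r̄m = 0.6250%
Cov = Σ(rp − r̄p)(rm − r̄m) / 4 = 0.1969
Var(rm) = Σ(rm − r̄m)² / 4 = 0.1519
β = Cov / Var = 0.1969 / 0.1519 = 1.2962

1.30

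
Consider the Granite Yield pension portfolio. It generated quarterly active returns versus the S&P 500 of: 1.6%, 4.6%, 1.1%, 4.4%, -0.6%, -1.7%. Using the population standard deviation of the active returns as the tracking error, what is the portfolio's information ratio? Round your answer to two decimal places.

0.67

r̄ = (1.6 + 4.6 + 1.1 + 4.4 − 0.6 − 1.7) / 6 = 9.40 / 6 = 1.5667%
Population σ = √[Σ(r − r̄)² / 6] = √[32.8133 / 6] = √5.4689 = 2.3386%
IR = r̄ / tracking error = 1.5667 / 2.3386 = 0.6699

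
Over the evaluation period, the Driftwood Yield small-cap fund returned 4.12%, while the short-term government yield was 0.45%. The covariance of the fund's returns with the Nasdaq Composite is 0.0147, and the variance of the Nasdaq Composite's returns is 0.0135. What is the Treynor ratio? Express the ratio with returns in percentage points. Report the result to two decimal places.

β = Cov / Var = 0.0147 / 0.0135 = 1.0889
Treynor = (Rp − Rf) / β = (4.12% − 0.45%) / 1.0889 = 3.67 / 1.0889 = 3.3704

3.37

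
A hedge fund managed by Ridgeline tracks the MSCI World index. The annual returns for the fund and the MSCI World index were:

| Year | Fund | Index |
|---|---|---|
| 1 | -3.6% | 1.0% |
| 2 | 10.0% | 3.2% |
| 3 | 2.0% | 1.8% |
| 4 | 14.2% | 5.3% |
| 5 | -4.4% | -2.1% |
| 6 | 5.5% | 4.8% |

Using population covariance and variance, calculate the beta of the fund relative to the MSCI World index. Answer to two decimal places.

r̄p = 3.9500%,  r̄m = 2.3333%
Cov = Σ(rp − r̄p)(rm − r̄m) / 6 = 14.6000
Var(rm) = Σ(rm − r̄m)² / 6 = 6.2256
β = Cov / Var = 14.6000 / 6.2256 = 2.3452

2.35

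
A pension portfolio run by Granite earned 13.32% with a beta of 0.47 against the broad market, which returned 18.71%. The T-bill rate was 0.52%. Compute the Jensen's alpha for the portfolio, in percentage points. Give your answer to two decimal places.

CAPM expected return = Rf + β(Rm − Rf) = 0.52% + 0.47 × (18.71% − 0.52%) = 0.52 + 0.47 × 18.19 = 9.0693%
Jensen's α = Rp − E[R] = 13.32% − 9.0693% = 4.2507

4.25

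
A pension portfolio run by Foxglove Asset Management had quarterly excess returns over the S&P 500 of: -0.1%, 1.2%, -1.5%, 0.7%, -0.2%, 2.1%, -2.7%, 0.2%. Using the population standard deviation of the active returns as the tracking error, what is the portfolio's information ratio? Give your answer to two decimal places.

Mean return r̄ = -0.30 / 8 = -0.0375%
Population σ = √[Σ(r − r̄)² / 8] = √[15.9588 / 8] = √1.9949 = 1.4124%
IR = r̄ / tracking error = -0.0375 / 1.4124 = -0.0266

-0.03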